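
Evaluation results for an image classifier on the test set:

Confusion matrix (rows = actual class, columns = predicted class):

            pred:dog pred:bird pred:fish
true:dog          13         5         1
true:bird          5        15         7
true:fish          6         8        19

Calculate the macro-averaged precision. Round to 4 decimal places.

Per-class precision (TP/(TP+FP)):
  dog: TP=13, FP=5+6=11 → 13/24 = 0.54167
  bird: TP=15, FP=5+8=13 → 15/28 = 0.53571
  fish: TP=19, FP=1+7=8 → 19/27 = 0.70370
Macro-precision = mean = (0.54167 + 0.53571 + 0.70370) / 3 = 0.5937

0.5937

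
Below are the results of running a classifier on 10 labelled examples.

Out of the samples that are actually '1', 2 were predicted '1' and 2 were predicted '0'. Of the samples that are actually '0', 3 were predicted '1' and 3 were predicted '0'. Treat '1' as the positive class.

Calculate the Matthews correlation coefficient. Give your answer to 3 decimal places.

0.000

MCC = (TP·TN − FP·FN) / √((TP+FP)(TP+FN)(TN+FP)(TN+FN))
Numerator = 2·3 − 3·2 = 0
Denominator = √(5·4·6·5) = √600 = 24.4949
MCC = 0 / 24.4949 = 0.000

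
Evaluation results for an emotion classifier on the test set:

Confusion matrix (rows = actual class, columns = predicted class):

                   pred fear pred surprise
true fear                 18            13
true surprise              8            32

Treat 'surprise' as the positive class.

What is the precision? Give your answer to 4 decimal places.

0.7111

Precision = TP/(TP+FP) = 32/(32+13) = 32/45 = 0.7111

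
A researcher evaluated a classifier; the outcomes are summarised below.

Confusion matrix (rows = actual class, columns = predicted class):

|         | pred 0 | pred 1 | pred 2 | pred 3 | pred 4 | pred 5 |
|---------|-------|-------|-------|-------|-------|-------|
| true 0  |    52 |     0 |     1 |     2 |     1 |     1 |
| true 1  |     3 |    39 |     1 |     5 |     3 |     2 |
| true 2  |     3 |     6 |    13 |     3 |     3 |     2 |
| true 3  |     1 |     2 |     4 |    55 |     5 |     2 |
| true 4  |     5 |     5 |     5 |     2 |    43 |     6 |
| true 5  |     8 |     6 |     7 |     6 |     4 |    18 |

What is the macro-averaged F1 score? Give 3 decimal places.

0.641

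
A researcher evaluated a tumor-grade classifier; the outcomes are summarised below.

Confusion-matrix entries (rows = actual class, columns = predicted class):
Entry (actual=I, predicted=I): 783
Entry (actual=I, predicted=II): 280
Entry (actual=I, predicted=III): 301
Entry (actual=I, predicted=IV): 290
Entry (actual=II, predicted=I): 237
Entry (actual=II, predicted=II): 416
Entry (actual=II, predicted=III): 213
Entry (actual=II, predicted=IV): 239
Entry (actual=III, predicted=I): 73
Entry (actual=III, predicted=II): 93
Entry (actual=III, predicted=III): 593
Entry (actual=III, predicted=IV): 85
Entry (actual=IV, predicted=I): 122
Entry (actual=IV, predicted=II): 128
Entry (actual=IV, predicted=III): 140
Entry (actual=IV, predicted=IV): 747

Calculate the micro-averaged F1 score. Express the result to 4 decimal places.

0.5357

Micro-averaging pools counts across classes: ΣTP=2539, ΣFP=2201, ΣFN=2201.
Micro-F1 score = 2·TP/(2·TP+FP+FN) on pooled counts = 0.5357 (equals overall accuracy in single-label multiclass).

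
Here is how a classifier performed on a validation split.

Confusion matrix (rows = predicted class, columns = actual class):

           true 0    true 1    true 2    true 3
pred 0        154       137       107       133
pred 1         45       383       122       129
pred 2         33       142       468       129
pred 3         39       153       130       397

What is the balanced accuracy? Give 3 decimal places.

0.527

Balanced accuracy = mean of per-class recall.
  0: recall = 154/271 = 0.5683
  1: recall = 383/815 = 0.4699
  2: recall = 468/827 = 0.5659
  3: recall = 397/788 = 0.5038
Mean = (0.5683 + 0.4699 + 0.5659 + 0.5038) / 4 = 0.527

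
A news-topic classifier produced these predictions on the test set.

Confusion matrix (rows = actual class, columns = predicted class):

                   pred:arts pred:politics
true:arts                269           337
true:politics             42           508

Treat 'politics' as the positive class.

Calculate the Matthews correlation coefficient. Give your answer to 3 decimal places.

0.414

MCC = (TP·TN − FP·FN) / √((TP+FP)(TP+FN)(TN+FP)(TN+FN))
Numerator = 508·269 − 337·42 = 122498
Denominator = √(845·550·606·311) = √87589573500 = 295955.3573
MCC = 122498 / 295955.3573 = 0.414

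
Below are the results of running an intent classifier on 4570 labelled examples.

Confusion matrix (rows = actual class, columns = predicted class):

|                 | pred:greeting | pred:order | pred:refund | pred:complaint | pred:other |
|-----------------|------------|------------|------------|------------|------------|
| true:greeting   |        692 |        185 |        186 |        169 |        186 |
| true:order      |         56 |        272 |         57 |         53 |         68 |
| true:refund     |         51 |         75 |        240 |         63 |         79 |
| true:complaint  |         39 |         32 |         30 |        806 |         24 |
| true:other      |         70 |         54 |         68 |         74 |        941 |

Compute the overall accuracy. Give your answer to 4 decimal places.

Accuracy = trace / total = (692+272+240+806+941=2951) / 4570 = 2951/4570 = 0.6457

0.6457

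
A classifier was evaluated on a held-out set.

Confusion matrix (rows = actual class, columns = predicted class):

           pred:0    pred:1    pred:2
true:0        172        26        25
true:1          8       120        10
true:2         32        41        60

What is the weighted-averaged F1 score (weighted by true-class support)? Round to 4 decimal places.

0.7050

Per-class F1 score (2·TP/(2·TP+FP+FN)):
  0: TP=172, FP=8+32=40, FN=26+25=51 → 344/435 = 0.79080
  1: TP=120, FP=26+41=67, FN=8+10=18 → 240/325 = 0.73846
  2: TP=60, FP=25+10=35, FN=32+41=73 → 120/228 = 0.52632
Weighted-F1 score = Σ (supportᵢ/N)·F1 scoreᵢ with N=494: (223/494)·0.79080 + (138/494)·0.73846 + (133/494)·0.52632 = 0.7050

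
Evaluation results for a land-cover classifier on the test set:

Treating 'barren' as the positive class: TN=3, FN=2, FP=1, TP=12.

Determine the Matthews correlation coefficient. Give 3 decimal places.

0.564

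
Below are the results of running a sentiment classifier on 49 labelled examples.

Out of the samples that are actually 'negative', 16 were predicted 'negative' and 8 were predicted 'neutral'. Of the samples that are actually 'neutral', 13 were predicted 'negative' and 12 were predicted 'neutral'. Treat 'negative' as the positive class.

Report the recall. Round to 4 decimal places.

0.6667

Recall = TP/(TP+FN) = 16/(16+8) = 16/24 = 0.6667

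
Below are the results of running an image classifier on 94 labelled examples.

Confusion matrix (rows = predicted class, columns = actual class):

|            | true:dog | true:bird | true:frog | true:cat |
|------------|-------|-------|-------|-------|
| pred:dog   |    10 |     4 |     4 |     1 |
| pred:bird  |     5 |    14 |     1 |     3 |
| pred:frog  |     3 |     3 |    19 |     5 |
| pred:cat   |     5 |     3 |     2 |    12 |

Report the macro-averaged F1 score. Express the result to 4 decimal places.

0.5772

Per-class F1 score (2·TP/(2·TP+FP+FN)):
  dog: TP=10, FP=4+4+1=9, FN=5+3+5=13 → 20/42 = 0.47619
  bird: TP=14, FP=5+1+3=9, FN=4+3+3=10 → 28/47 = 0.59574
  frog: TP=19, FP=3+3+5=11, FN=4+1+2=7 → 38/56 = 0.67857
  cat: TP=12, FP=5+3+2=10, FN=1+3+5=9 → 24/43 = 0.55814
Macro-F1 score = mean = (0.47619 + 0.59574 + 0.67857 + 0.55814) / 4 = 0.5772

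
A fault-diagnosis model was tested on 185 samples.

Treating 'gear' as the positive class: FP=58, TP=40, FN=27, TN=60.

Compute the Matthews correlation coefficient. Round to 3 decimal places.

0.102

MCC = (TP·TN − FP·FN) / √((TP+FP)(TP+FN)(TN+FP)(TN+FN))
Numerator = 40·60 − 58·27 = 834
Denominator = √(98·67·118·87) = √67406556 = 8210.1496
MCC = 834 / 8210.1496 = 0.102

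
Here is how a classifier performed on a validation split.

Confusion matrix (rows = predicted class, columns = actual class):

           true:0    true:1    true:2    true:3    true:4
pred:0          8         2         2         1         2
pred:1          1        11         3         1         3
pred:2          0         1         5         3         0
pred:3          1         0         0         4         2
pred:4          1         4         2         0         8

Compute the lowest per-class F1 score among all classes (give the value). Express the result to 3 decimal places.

0.476

Per-class F1 score (2·TP/(2·TP+FP+FN)):
  0: TP=8, FP=2+2+1+2=7, FN=1+0+1+1=3 → 16/26 = 0.6154
  1: TP=11, FP=1+3+1+3=8, FN=2+1+0+4=7 → 22/37 = 0.5946
  2: TP=5, FP=0+1+3+0=4, FN=2+3+0+2=7 → 10/21 = 0.4762
  3: TP=4, FP=1+0+0+2=3, FN=1+1+3+0=5 → 8/16 = 0.5000
  4: TP=8, FP=1+4+2+0=7, FN=2+3+0+2=7 → 16/30 = 0.5333
Lowest is class '2' with F1 score = 0.476.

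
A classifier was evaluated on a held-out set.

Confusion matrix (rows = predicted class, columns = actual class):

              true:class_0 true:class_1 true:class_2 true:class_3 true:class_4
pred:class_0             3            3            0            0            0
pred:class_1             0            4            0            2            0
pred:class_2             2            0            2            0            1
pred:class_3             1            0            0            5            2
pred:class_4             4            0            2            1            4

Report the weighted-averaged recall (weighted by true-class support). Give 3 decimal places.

0.500

Per-class recall (TP/(TP+FN)):
  class_0: TP=3, FN=0+2+1+4=7 → 3/10 = 0.3000
  class_1: TP=4, FN=3+0+0+0=3 → 4/7 = 0.5714
  class_2: TP=2, FN=0+0+0+2=2 → 2/4 = 0.5000
  class_3: TP=5, FN=0+2+0+1=3 → 5/8 = 0.6250
  class_4: TP=4, FN=0+0+1+2=3 → 4/7 = 0.5714
Weighted-recall = Σ (supportᵢ/N)·recallᵢ with N=36: (10/36)·0.3000 + (7/36)·0.5714 + (4/36)·0.5000 + (8/36)·0.6250 + (7/36)·0.5714 = 0.500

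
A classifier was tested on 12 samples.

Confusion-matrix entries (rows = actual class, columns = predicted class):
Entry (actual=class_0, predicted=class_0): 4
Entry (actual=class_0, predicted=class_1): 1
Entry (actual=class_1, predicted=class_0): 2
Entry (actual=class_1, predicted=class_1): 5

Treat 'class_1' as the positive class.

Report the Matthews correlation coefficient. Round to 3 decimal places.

0.507

MCC = (TP·TN − FP·FN) / √((TP+FP)(TP+FN)(TN+FP)(TN+FN))
Numerator = 5·4 − 1·2 = 18
Denominator = √(6·7·5·6) = √1260 = 35.4965
MCC = 18 / 35.4965 = 0.507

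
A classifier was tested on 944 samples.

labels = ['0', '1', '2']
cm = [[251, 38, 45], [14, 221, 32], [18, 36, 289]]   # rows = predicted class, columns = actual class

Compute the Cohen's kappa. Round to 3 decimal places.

0.708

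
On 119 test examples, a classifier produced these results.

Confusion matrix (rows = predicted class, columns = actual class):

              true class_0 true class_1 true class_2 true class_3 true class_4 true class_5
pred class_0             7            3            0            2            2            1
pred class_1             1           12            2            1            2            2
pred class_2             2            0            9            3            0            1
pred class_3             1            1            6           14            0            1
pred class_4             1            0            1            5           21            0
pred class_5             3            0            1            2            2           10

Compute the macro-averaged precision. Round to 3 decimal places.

Per-class precision (TP/(TP+FP)):
  class_0: TP=7, FP=3+0+2+2+1=8 → 7/15 = 0.4667
  class_1: TP=12, FP=1+2+1+2+2=8 → 12/20 = 0.6000
  class_2: TP=9, FP=2+0+3+0+1=6 → 9/15 = 0.6000
  class_3: TP=14, FP=1+1+6+0+1=9 → 14/23 = 0.6087
  class_4: TP=21, FP=1+0+1+5+0=7 → 21/28 = 0.7500
  class_5: TP=10, FP=3+0+1+2+2=8 → 10/18 = 0.5556
Macro-precision = mean = (0.4667 + 0.6000 + 0.6000 + 0.6087 + 0.7500 + 0.5556) / 6 = 0.597

0.597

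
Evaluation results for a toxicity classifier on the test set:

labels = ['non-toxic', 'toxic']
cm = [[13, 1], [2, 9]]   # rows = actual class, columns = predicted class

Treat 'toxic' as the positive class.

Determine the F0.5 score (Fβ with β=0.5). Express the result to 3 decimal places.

0.882

Fβ = (1+β²)·TP / ((1+β²)·TP + β²·FN + FP), with β²=1/4
= 1.25·9 / (1.25·9 + 0.25·2 + 1) = 0.882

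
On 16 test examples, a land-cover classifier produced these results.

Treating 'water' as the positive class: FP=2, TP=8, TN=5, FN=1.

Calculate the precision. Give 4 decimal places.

0.8000

Precision = TP/(TP+FP) = 8/(8+2) = 8/10 = 0.8000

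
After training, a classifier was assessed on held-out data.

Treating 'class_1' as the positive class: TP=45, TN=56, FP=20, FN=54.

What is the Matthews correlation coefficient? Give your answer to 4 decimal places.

MCC = (TP·TN − FP·FN) / √((TP+FP)(TP+FN)(TN+FP)(TN+FN))
Numerator = 45·56 − 20·54 = 1440
Denominator = √(65·99·76·110) = √53796600 = 7334.6166
MCC = 1440 / 7334.6166 = 0.1963

0.1963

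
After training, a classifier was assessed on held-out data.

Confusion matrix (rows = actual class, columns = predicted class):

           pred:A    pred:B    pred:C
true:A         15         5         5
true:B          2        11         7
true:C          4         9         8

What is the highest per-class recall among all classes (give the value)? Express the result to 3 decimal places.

0.600

Per-class recall (TP/(TP+FN)):
  A: TP=15, FN=5+5=10 → 15/25 = 0.6000
  B: TP=11, FN=2+7=9 → 11/20 = 0.5500
  C: TP=8, FN=4+9=13 → 8/21 = 0.3810
Highest is class 'A' with recall = 0.600.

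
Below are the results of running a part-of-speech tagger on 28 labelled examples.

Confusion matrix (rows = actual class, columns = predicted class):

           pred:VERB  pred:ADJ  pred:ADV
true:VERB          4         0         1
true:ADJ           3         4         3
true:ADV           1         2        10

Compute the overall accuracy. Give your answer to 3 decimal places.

0.643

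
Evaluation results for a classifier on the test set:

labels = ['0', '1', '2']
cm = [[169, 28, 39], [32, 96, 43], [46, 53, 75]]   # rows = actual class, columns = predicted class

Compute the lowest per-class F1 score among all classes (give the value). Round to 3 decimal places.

0.453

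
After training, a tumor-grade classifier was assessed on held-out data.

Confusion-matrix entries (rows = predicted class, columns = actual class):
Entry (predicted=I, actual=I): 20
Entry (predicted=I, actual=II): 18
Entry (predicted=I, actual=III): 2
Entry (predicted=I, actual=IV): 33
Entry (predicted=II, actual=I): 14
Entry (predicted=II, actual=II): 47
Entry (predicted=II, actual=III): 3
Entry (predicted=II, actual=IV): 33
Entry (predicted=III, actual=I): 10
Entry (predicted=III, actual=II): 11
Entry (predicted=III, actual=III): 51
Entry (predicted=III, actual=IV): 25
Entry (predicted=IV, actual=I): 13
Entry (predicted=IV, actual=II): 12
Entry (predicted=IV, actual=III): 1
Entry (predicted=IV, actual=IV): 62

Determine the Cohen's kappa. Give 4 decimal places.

0.3414

Observed agreement pₒ = trace/N = 180/355 = 0.50704
Expected agreement pₑ = Σ (rowᵢ·colᵢ)/N² = (57·73 + 88·97 + 57·97 + 153·88)/355² = 0.25146
κ = (pₒ − pₑ)/(1 − pₑ) = (0.50704 − 0.25146)/(1 − 0.25146) = 0.3414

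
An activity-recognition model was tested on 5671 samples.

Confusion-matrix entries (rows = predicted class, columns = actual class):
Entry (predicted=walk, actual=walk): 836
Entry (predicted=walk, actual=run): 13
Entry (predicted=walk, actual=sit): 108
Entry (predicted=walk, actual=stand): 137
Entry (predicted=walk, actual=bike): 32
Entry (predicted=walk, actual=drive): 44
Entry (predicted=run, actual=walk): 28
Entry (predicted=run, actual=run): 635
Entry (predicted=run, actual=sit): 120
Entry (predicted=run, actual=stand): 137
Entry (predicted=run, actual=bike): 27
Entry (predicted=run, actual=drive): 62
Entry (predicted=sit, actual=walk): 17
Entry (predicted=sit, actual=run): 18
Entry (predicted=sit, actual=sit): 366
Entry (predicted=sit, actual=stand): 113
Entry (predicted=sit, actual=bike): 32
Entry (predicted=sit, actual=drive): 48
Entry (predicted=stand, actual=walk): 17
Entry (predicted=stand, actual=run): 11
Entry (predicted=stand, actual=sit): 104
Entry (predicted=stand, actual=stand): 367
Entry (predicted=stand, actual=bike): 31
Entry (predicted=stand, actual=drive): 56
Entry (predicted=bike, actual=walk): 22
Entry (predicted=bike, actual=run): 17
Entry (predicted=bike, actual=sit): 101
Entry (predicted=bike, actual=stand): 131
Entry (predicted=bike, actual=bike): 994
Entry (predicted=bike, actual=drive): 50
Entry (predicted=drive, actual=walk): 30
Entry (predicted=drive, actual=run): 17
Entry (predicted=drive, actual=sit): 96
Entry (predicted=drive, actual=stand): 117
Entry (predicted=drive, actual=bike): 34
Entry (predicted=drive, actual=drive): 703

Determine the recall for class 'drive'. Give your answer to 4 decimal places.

0.7300

Take TP from the diagonal, FP from the rest of the 'drive' prediction marginal, FN from the rest of the 'drive' actual marginal.
recall = TP/(TP+FN).
drive: TP=703, FN=44+62+48+56+50=260 → 703/963 = 0.73001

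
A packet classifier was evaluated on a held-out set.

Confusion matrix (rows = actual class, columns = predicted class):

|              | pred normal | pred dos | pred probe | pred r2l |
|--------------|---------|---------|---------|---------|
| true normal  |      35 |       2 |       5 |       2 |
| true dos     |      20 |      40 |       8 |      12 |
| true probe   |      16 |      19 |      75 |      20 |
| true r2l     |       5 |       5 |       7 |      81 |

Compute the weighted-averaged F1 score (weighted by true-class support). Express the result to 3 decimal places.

Per-class F1 score (2·TP/(2·TP+FP+FN)):
  normal: TP=35, FP=20+16+5=41, FN=2+5+2=9 → 70/120 = 0.5833
  dos: TP=40, FP=2+19+5=26, FN=20+8+12=40 → 80/146 = 0.5479
  probe: TP=75, FP=5+8+7=20, FN=16+19+20=55 → 150/225 = 0.6667
  r2l: TP=81, FP=2+12+20=34, FN=5+5+7=17 → 162/213 = 0.7606
Weighted-F1 score = Σ (supportᵢ/N)·F1 scoreᵢ with N=352: (44/352)·0.5833 + (80/352)·0.5479 + (130/352)·0.6667 + (98/352)·0.7606 = 0.655

0.655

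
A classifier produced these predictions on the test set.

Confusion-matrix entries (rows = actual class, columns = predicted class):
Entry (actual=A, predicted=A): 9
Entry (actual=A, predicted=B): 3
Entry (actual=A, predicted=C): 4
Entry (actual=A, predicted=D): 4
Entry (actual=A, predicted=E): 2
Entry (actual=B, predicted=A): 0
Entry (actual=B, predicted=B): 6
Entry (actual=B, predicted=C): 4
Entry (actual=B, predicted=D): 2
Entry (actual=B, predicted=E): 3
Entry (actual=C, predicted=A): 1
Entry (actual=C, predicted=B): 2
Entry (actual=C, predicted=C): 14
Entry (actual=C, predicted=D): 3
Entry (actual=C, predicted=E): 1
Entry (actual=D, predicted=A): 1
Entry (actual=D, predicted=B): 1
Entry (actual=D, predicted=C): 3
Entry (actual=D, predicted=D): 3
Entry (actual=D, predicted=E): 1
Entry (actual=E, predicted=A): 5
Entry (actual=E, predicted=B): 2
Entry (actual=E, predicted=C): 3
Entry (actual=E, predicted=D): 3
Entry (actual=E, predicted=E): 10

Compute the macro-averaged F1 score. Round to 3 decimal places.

Per-class F1 score (2·TP/(2·TP+FP+FN)):
  A: TP=9, FP=0+1+1+5=7, FN=3+4+4+2=13 → 18/38 = 0.4737
  B: TP=6, FP=3+2+1+2=8, FN=0+4+2+3=9 → 12/29 = 0.4138
  C: TP=14, FP=4+4+3+3=14, FN=1+2+3+1=7 → 28/49 = 0.5714
  D: TP=3, FP=4+2+3+3=12, FN=1+1+3+1=6 → 6/24 = 0.2500
  E: TP=10, FP=2+3+1+1=7, FN=5+2+3+3=13 → 20/40 = 0.5000
Macro-F1 score = mean = (0.4737 + 0.4138 + 0.5714 + 0.2500 + 0.5000) / 5 = 0.442

0.442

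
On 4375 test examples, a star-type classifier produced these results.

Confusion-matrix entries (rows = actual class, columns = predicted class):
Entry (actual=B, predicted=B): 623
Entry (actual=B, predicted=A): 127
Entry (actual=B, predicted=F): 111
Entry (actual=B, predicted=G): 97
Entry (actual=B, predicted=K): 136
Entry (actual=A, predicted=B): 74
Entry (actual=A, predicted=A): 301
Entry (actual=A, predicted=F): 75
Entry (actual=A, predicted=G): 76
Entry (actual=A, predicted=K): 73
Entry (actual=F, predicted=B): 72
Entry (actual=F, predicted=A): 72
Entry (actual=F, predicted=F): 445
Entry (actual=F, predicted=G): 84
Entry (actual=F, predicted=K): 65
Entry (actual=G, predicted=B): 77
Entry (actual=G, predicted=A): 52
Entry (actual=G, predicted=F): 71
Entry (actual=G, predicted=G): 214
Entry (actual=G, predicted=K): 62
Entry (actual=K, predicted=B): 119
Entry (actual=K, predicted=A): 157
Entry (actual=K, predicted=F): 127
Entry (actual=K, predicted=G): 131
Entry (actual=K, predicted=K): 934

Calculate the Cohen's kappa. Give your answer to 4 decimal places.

Observed agreement pₒ = trace/N = 2517/4375 = 0.57531
Expected agreement pₑ = Σ (rowᵢ·colᵢ)/N² = (1094·965 + 599·709 + 738·829 + 476·602 + 1468·1270)/4375² = 0.22168
κ = (pₒ − pₑ)/(1 − pₑ) = (0.57531 − 0.22168)/(1 − 0.22168) = 0.4544

0.4544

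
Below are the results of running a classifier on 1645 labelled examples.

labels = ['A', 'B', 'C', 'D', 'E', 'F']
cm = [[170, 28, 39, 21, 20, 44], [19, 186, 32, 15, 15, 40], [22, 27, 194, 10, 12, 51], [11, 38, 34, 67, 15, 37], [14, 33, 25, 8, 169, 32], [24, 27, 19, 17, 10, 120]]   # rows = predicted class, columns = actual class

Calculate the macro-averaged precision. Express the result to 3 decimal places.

0.539

Per-class precision (TP/(TP+FP)):
  A: TP=170, FP=28+39+21+20+44=152 → 170/322 = 0.5280
  B: TP=186, FP=19+32+15+15+40=121 → 186/307 = 0.6059
  C: TP=194, FP=22+27+10+12+51=122 → 194/316 = 0.6139
  D: TP=67, FP=11+38+34+15+37=135 → 67/202 = 0.3317
  E: TP=169, FP=14+33+25+8+32=112 → 169/281 = 0.6014
  F: TP=120, FP=24+27+19+17+10=97 → 120/217 = 0.5530
Macro-precision = mean = (0.5280 + 0.6059 + 0.6139 + 0.3317 + 0.6014 + 0.5530) / 6 = 0.539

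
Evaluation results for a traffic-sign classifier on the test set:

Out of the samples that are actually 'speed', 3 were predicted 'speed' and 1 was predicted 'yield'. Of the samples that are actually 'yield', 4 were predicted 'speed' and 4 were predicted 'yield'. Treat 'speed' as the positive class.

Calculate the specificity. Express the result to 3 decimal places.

0.500

Specificity = TN/(TN+FP) = 4/(4+4) = 0.500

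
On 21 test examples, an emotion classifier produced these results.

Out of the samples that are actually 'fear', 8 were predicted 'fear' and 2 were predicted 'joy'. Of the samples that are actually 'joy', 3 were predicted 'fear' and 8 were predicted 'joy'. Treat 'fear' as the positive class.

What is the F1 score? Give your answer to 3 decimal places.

0.762

Precision = TP/(TP+FP) = 8/11 = 0.7273
Recall = TP/(TP+FN) = 8/10 = 0.8000
F1 = 2·TP/(2·TP+FP+FN) = 16/21 = 0.762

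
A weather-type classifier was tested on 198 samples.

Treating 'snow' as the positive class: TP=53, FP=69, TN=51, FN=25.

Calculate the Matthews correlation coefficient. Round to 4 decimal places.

0.1050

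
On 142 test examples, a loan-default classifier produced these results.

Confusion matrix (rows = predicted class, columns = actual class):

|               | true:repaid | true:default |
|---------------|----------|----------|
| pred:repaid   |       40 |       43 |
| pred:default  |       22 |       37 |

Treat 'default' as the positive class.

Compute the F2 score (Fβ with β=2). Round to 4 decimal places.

0.4881

Fβ = (1+β²)·TP / ((1+β²)·TP + β²·FN + FP), with β²=4
= 5·37 / (5·37 + 4·43 + 22) = 0.4881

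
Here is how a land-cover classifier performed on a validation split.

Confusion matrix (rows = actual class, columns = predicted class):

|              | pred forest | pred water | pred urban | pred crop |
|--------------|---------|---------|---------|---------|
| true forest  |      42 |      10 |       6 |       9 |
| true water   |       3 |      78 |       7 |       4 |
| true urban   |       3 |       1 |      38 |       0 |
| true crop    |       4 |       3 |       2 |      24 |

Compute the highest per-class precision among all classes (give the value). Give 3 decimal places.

0.848

Per-class precision (TP/(TP+FP)):
  forest: TP=42, FP=3+3+4=10 → 42/52 = 0.8077
  water: TP=78, FP=10+1+3=14 → 78/92 = 0.8478
  urban: TP=38, FP=6+7+2=15 → 38/53 = 0.7170
  crop: TP=24, FP=9+4+0=13 → 24/37 = 0.6486
Highest is class 'water' with precision = 0.848.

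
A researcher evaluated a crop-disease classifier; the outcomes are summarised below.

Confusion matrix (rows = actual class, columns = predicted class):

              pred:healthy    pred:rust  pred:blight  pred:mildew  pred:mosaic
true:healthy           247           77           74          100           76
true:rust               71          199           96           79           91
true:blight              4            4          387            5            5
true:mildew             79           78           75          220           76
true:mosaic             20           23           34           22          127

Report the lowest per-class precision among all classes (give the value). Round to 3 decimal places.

0.339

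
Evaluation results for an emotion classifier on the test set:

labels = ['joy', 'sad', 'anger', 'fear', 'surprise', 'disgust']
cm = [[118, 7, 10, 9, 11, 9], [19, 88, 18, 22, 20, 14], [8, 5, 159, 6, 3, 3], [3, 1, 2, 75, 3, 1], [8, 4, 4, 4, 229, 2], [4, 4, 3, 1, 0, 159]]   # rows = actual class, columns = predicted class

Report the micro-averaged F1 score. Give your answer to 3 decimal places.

Micro-averaging pools counts across classes: ΣTP=828, ΣFP=208, ΣFN=208.
Micro-F1 score = 2·TP/(2·TP+FP+FN) on pooled counts = 0.799 (equals overall accuracy in single-label multiclass).

0.799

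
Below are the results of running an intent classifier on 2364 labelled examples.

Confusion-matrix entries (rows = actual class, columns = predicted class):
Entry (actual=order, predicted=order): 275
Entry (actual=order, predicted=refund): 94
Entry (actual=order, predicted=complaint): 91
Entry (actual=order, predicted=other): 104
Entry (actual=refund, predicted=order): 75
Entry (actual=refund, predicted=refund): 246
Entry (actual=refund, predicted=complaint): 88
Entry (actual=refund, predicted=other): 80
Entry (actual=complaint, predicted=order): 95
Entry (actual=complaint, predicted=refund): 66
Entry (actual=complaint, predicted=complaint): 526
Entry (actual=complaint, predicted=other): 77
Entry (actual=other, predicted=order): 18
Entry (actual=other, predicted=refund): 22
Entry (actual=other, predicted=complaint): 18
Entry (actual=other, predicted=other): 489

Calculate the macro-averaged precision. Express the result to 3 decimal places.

0.637

Per-class precision (TP/(TP+FP)):
  order: TP=275, FP=75+95+18=188 → 275/463 = 0.5940
  refund: TP=246, FP=94+66+22=182 → 246/428 = 0.5748
  complaint: TP=526, FP=91+88+18=197 → 526/723 = 0.7275
  other: TP=489, FP=104+80+77=261 → 489/750 = 0.6520
Macro-precision = mean = (0.5940 + 0.5748 + 0.7275 + 0.6520) / 4 = 0.637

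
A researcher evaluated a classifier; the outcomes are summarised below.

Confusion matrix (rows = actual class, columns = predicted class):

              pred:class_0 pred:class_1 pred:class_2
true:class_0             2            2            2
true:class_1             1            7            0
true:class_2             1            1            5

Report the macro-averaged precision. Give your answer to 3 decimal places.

0.638

Per-class precision (TP/(TP+FP)):
  class_0: TP=2, FP=1+1=2 → 2/4 = 0.5000
  class_1: TP=7, FP=2+1=3 → 7/10 = 0.7000
  class_2: TP=5, FP=2+0=2 → 5/7 = 0.7143
Macro-precision = mean = (0.5000 + 0.7000 + 0.7143) / 3 = 0.638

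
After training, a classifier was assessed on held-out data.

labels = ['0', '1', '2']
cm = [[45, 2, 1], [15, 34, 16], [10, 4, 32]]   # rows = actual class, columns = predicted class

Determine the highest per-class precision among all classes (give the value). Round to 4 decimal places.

0.8500

Per-class precision (TP/(TP+FP)):
  0: TP=45, FP=15+10=25 → 45/70 = 0.64286
  1: TP=34, FP=2+4=6 → 34/40 = 0.85000
  2: TP=32, FP=1+16=17 → 32/49 = 0.65306
Highest is class '1' with precision = 0.8500.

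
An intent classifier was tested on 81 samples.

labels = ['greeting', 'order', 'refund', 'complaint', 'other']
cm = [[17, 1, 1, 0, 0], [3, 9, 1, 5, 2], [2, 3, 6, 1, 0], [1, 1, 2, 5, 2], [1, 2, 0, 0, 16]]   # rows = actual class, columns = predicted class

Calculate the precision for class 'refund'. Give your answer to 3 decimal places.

One-vs-rest for 'refund': TP = diagonal; FP = other classes predicted 'refund'; FN = 'refund' predicted as other.
precision = TP/(TP+FP).
refund: TP=6, FP=1+1+2+0=4 → 6/10 = 0.6000

0.600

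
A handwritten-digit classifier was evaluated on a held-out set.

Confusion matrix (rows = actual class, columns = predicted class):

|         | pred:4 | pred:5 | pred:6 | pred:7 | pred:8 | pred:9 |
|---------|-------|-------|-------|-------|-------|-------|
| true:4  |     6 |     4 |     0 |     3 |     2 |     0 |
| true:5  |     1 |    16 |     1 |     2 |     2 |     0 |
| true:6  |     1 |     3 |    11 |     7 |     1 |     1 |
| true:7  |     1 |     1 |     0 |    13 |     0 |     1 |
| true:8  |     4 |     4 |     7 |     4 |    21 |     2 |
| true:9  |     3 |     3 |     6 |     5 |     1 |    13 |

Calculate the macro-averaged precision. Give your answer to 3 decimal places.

0.543

Per-class precision (TP/(TP+FP)):
  4: TP=6, FP=1+1+1+4+3=10 → 6/16 = 0.3750
  5: TP=16, FP=4+3+1+4+3=15 → 16/31 = 0.5161
  6: TP=11, FP=0+1+0+7+6=14 → 11/25 = 0.4400
  7: TP=13, FP=3+2+7+4+5=21 → 13/34 = 0.3824
  8: TP=21, FP=2+2+1+0+1=6 → 21/27 = 0.7778
  9: TP=13, FP=0+0+1+1+2=4 → 13/17 = 0.7647
Macro-precision = mean = (0.3750 + 0.5161 + 0.4400 + 0.3824 + 0.7778 + 0.7647) / 6 = 0.543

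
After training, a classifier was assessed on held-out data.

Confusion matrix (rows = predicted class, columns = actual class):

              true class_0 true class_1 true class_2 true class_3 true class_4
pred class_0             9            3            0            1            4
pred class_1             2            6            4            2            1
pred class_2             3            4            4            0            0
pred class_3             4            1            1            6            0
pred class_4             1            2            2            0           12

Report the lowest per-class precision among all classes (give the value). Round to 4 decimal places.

Per-class precision (TP/(TP+FP)):
  class_0: TP=9, FP=3+0+1+4=8 → 9/17 = 0.52941
  class_1: TP=6, FP=2+4+2+1=9 → 6/15 = 0.40000
  class_2: TP=4, FP=3+4+0+0=7 → 4/11 = 0.36364
  class_3: TP=6, FP=4+1+1+0=6 → 6/12 = 0.50000
  class_4: TP=12, FP=1+2+2+0=5 → 12/17 = 0.70588
Lowest is class 'class_2' with precision = 0.3636.

0.3636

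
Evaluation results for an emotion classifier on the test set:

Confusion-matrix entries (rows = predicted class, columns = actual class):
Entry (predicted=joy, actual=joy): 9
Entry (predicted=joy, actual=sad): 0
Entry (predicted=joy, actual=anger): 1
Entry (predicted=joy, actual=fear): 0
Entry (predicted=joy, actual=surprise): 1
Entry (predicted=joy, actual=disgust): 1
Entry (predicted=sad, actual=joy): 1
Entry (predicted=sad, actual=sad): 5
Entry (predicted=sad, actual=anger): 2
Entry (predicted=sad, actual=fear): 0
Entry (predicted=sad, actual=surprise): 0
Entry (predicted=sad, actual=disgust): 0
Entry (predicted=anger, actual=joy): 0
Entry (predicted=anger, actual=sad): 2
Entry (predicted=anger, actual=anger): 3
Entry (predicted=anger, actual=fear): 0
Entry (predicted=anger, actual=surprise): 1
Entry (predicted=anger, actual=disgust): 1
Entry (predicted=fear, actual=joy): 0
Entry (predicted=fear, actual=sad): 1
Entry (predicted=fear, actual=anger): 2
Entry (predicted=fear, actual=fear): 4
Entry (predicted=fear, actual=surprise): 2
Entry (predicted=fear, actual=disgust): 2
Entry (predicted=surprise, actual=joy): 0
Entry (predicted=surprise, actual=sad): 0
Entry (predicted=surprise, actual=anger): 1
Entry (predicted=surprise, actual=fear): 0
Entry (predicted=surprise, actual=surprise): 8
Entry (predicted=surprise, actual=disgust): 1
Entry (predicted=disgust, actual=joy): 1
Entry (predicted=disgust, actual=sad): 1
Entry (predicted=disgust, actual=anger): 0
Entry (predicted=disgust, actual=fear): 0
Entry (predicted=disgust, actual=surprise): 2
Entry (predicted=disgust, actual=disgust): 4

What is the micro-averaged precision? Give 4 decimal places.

Micro-averaging pools counts across classes: ΣTP=33, ΣFP=23, ΣFN=23.
Micro-precision = TP/(TP+FP) on pooled counts = 0.5893 (equals overall accuracy in single-label multiclass).

0.5893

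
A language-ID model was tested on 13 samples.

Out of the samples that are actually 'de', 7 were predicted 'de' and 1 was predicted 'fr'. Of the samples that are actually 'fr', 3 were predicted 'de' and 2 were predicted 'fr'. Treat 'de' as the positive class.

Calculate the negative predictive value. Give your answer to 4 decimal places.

0.6667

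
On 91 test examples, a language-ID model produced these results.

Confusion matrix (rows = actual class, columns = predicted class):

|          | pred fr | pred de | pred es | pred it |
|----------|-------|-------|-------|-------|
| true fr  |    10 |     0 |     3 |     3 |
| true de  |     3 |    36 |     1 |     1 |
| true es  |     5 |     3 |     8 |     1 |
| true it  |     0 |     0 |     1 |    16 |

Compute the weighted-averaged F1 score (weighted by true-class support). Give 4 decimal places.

0.7659

Per-class F1 score (2·TP/(2·TP+FP+FN)):
  fr: TP=10, FP=3+5+0=8, FN=0+3+3=6 → 20/34 = 0.58824
  de: TP=36, FP=0+3+0=3, FN=3+1+1=5 → 72/80 = 0.90000
  es: TP=8, FP=3+1+1=5, FN=5+3+1=9 → 16/30 = 0.53333
  it: TP=16, FP=3+1+1=5, FN=0+0+1=1 → 32/38 = 0.84211
Weighted-F1 score = Σ (supportᵢ/N)·F1 scoreᵢ with N=91: (16/91)·0.58824 + (41/91)·0.90000 + (17/91)·0.53333 + (17/91)·0.84211 = 0.7659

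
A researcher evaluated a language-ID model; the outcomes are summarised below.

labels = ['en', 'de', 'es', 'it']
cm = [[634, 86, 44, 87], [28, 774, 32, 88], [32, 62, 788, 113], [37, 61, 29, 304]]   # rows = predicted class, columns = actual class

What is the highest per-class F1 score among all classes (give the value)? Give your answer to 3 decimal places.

Per-class F1 score (2·TP/(2·TP+FP+FN)):
  en: TP=634, FP=86+44+87=217, FN=28+32+37=97 → 1268/1582 = 0.8015
  de: TP=774, FP=28+32+88=148, FN=86+62+61=209 → 1548/1905 = 0.8126
  es: TP=788, FP=32+62+113=207, FN=44+32+29=105 → 1576/1888 = 0.8347
  it: TP=304, FP=37+61+29=127, FN=87+88+113=288 → 608/1023 = 0.5943
Highest is class 'es' with F1 score = 0.835.

0.835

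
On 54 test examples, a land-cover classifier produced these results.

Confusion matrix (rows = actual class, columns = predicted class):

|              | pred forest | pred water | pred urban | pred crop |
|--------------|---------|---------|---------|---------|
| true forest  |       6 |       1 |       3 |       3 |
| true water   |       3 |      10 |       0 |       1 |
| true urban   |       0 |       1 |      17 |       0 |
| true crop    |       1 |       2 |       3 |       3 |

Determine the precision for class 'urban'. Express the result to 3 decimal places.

0.739

Take TP from the diagonal, FP from the rest of the 'urban' prediction marginal, FN from the rest of the 'urban' actual marginal.
precision = TP/(TP+FP).
urban: TP=17, FP=3+0+3=6 → 17/23 = 0.7391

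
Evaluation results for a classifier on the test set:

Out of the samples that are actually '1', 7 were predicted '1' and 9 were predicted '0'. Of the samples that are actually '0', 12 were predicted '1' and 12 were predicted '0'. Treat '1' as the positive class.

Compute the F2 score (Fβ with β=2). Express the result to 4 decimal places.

Fβ = (1+β²)·TP / ((1+β²)·TP + β²·FN + FP), with β²=4
= 5·7 / (5·7 + 4·9 + 12) = 0.4217

0.4217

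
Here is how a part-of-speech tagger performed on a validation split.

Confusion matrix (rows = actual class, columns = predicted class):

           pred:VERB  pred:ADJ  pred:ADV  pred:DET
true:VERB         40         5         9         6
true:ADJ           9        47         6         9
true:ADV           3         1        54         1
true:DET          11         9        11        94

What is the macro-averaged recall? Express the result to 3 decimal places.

Per-class recall (TP/(TP+FN)):
  VERB: TP=40, FN=5+9+6=20 → 40/60 = 0.6667
  ADJ: TP=47, FN=9+6+9=24 → 47/71 = 0.6620
  ADV: TP=54, FN=3+1+1=5 → 54/59 = 0.9153
  DET: TP=94, FN=11+9+11=31 → 94/125 = 0.7520
Macro-recall = mean = (0.6667 + 0.6620 + 0.9153 + 0.7520) / 4 = 0.749

0.749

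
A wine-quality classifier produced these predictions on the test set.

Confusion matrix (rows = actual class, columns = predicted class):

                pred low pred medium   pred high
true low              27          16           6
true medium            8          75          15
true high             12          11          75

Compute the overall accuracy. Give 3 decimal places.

Accuracy = trace / total = (27+75+75=177) / 245 = 177/245 = 0.722

0.722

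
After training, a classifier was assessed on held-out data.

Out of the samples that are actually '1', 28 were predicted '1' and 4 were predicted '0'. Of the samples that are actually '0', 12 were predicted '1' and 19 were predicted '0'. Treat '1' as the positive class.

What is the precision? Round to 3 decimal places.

Precision = TP/(TP+FP) = 28/(28+12) = 28/40 = 0.700

0.700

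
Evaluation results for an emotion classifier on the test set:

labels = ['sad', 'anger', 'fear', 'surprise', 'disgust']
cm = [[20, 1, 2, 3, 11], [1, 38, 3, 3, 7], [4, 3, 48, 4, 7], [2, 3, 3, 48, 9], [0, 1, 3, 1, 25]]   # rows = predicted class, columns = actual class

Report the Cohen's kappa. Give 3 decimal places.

0.642

Observed agreement pₒ = trace/N = 179/250 = 0.7160
Expected agreement pₑ = Σ (rowᵢ·colᵢ)/N² = (27·37 + 46·52 + 59·66 + 59·65 + 59·30)/250² = 0.2062
κ = (pₒ − pₑ)/(1 − pₑ) = (0.7160 − 0.2062)/(1 − 0.2062) = 0.642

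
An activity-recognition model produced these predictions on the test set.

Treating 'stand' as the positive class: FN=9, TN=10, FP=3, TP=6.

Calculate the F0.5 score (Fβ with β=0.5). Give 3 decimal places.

Fβ = (1+β²)·TP / ((1+β²)·TP + β²·FN + FP), with β²=1/4
= 1.25·6 / (1.25·6 + 0.25·9 + 3) = 0.588

0.588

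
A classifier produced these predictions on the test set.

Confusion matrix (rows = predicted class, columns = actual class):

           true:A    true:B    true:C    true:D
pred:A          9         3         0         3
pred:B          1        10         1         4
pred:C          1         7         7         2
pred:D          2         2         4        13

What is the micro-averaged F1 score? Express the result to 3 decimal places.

0.565

Micro-averaging pools counts across classes: ΣTP=39, ΣFP=30, ΣFN=30.
Micro-F1 score = 2·TP/(2·TP+FP+FN) on pooled counts = 0.565 (equals overall accuracy in single-label multiclass).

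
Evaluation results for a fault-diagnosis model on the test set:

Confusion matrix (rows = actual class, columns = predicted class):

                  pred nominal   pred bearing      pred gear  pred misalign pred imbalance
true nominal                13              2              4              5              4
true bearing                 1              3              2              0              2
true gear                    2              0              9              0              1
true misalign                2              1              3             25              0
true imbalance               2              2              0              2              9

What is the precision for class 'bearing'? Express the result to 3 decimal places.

0.375

precision = TP/(TP+FP).
bearing: TP=3, FP=2+0+1+2=5 → 3/8 = 0.3750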